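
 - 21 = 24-45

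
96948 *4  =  387792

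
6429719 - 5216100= 1213619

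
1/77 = 1/77 = 0.01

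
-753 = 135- 888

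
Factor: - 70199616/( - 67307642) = 2^5*3^1*43^(-1)*59^1*233^ (  -  1)*3359^( - 1)*6197^1 = 35099808/33653821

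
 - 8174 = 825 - 8999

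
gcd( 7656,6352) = 8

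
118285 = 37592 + 80693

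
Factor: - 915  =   - 3^1*5^1*61^1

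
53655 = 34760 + 18895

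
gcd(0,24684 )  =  24684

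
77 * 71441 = 5500957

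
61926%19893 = 2247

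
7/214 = 7/214 = 0.03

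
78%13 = 0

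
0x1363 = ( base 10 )4963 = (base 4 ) 1031203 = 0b1001101100011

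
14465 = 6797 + 7668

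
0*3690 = 0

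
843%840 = 3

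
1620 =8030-6410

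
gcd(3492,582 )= 582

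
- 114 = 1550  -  1664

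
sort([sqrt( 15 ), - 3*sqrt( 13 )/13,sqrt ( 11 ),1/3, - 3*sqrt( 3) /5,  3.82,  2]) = [ - 3 * sqrt( 3 ) /5, - 3*sqrt(13)/13,1/3,2,sqrt( 11 ),3.82,  sqrt(15)] 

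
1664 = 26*64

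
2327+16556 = 18883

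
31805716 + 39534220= 71339936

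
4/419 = 4/419 =0.01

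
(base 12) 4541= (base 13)365b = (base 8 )17001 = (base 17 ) 199E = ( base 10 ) 7681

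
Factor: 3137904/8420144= 3^2 *7^1 * 11^1*47^( - 1)*283^1*11197^( - 1) = 196119/526259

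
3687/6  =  614+1/2 = 614.50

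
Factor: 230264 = 2^3*107^1*269^1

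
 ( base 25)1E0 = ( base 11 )807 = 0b1111001111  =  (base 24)1gf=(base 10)975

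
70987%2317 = 1477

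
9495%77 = 24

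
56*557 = 31192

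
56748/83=683+59/83 = 683.71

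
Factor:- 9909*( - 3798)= 2^1 * 3^5 * 211^1*  367^1 = 37634382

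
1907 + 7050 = 8957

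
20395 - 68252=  - 47857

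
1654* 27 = 44658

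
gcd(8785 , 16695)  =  35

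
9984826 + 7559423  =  17544249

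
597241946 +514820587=1112062533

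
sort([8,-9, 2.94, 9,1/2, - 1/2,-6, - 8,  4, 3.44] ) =[ - 9,-8, - 6, - 1/2,1/2,  2.94,3.44, 4, 8,9]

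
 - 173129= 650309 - 823438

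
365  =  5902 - 5537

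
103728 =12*8644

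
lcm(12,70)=420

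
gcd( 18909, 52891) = 1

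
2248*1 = 2248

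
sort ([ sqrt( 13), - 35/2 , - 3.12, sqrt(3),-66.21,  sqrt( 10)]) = [  -  66.21, - 35/2, - 3.12,sqrt( 3),  sqrt ( 10),sqrt ( 13)]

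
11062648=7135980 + 3926668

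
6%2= 0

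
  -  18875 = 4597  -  23472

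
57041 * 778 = 44377898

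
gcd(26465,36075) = 5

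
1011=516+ 495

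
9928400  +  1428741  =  11357141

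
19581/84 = 233 + 3/28= 233.11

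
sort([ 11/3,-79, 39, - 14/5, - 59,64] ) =[-79, - 59,  -  14/5, 11/3,39,64]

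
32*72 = 2304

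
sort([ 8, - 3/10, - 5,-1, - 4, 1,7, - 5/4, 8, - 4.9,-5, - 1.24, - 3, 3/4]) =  [-5 , - 5, - 4.9,  -  4 , - 3 , - 5/4 , - 1.24,- 1,-3/10,3/4, 1, 7 , 8,8]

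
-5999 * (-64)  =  383936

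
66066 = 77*858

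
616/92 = 6+16/23=6.70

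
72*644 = 46368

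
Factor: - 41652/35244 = - 11^( - 1)*13^1 = - 13/11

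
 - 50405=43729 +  - 94134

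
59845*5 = 299225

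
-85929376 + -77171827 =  - 163101203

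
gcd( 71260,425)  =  5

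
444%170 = 104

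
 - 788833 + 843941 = 55108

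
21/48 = 7/16 = 0.44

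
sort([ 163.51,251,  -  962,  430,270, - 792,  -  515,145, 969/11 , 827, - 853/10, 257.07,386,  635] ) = [  -  962 ,-792,-515,- 853/10,969/11, 145,163.51,251, 257.07,  270,386,430 , 635,  827]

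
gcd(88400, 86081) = 1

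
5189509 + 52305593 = 57495102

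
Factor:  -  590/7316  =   - 2^( -1 ) * 5^1*31^( -1 ) = - 5/62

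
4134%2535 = 1599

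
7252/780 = 9+58/195 = 9.30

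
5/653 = 5/653 = 0.01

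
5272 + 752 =6024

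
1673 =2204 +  - 531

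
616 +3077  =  3693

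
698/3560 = 349/1780 = 0.20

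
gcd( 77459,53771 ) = 1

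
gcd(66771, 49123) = 1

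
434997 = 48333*9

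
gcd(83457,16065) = 27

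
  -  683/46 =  - 15+7/46 = -  14.85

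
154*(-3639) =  - 560406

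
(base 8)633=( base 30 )dl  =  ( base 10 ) 411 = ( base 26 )fl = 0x19B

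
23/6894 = 23/6894 = 0.00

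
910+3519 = 4429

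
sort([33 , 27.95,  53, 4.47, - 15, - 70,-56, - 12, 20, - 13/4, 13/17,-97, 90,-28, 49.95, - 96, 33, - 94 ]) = [  -  97, - 96, - 94, -70, - 56,-28, - 15,-12, - 13/4, 13/17, 4.47, 20, 27.95,33 , 33, 49.95, 53,90 ] 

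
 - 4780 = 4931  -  9711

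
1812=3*604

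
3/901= 3/901 = 0.00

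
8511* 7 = 59577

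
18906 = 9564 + 9342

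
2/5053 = 2/5053 = 0.00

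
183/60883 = 183/60883 = 0.00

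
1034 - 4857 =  -3823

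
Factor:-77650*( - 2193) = 170286450 =2^1*3^1 * 5^2*17^1*43^1*1553^1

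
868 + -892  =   - 24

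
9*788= 7092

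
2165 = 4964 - 2799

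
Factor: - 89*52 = -4628 = - 2^2 * 13^1*89^1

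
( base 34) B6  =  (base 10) 380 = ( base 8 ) 574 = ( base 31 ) C8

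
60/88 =15/22 =0.68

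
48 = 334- 286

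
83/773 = 83/773 = 0.11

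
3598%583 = 100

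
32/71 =32/71 = 0.45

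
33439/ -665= - 51 + 68/95=- 50.28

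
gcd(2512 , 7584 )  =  16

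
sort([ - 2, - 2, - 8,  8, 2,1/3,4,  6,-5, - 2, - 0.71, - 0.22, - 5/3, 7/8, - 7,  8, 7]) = [ - 8, -7, - 5, - 2, - 2 , - 2 , - 5/3, - 0.71, - 0.22, 1/3,7/8,2,4,6,  7, 8,8]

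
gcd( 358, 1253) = 179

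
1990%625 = 115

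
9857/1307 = 9857/1307 =7.54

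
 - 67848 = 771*( - 88)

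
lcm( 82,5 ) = 410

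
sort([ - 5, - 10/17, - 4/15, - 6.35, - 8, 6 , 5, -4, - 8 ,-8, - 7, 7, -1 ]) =[ - 8, - 8 , - 8, - 7, - 6.35, - 5, - 4, - 1, - 10/17, - 4/15,5, 6,7]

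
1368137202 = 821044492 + 547092710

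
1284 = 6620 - 5336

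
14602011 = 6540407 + 8061604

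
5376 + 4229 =9605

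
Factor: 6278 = 2^1*43^1 * 73^1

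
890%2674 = 890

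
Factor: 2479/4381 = 13^(-1)*37^1*67^1 *337^ (-1)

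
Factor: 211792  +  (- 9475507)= - 9263715= - 3^1*5^1*701^1*881^1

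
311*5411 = 1682821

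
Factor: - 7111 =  - 13^1*547^1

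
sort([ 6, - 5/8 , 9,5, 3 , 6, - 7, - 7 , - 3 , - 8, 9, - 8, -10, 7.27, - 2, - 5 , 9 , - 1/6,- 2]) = [ - 10,-8,-8 , - 7, -7 ,  -  5 , - 3, - 2, - 2,-5/8,-1/6, 3, 5, 6,6,7.27 , 9,9,9 ] 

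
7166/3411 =2 + 344/3411=2.10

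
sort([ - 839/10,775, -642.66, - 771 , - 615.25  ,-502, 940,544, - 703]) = [- 771 , - 703,- 642.66 ,-615.25, -502,- 839/10,544,775  ,  940 ] 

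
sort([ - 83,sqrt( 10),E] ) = [ - 83, E,sqrt ( 10)]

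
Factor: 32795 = 5^1 * 7^1*937^1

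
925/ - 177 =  - 6 + 137/177 = - 5.23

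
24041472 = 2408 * 9984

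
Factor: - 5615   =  -5^1* 1123^1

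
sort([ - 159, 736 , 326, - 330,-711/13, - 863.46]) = [-863.46,-330,-159,-711/13, 326, 736]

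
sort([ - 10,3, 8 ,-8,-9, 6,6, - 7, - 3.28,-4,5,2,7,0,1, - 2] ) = [- 10,-9,  -  8,  -  7,-4, - 3.28 ,-2,0 , 1 , 2,3,5,6,6,7,8] 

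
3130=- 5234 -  - 8364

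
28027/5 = 28027/5 = 5605.40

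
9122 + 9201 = 18323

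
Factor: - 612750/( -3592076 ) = 2^(-1)*3^1 * 5^3*19^1 * 43^1 * 898019^( - 1)=306375/1796038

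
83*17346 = 1439718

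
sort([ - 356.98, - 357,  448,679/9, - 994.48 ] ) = [ - 994.48,-357, - 356.98,  679/9, 448]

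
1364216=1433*952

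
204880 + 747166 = 952046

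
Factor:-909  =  -3^2*101^1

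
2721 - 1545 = 1176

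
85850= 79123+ 6727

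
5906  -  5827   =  79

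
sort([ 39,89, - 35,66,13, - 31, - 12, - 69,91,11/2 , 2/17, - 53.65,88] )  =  [ - 69, - 53.65,-35, -31, -12,2/17, 11/2,13, 39 , 66,  88,89, 91] 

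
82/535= 82/535 = 0.15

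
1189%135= 109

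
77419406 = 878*88177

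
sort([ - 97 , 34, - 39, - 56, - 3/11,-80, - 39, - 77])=[ -97,-80, - 77, - 56, - 39, - 39 , - 3/11, 34]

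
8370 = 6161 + 2209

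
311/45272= 311/45272 = 0.01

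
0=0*89571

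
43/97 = 43/97 = 0.44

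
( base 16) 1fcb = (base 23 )F8K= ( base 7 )32505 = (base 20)106J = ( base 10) 8139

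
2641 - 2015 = 626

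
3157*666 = 2102562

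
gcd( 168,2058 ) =42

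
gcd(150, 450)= 150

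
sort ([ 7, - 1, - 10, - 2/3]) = [  -  10, - 1, - 2/3 , 7] 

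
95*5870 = 557650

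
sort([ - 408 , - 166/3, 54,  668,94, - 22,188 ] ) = [ - 408, - 166/3 , - 22,54, 94,188, 668] 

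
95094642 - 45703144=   49391498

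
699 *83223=58172877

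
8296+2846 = 11142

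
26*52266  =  1358916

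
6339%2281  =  1777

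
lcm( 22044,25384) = 837672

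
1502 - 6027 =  - 4525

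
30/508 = 15/254 = 0.06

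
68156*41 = 2794396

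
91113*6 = 546678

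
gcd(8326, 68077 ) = 1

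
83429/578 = 83429/578 = 144.34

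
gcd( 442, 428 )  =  2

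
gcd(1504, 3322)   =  2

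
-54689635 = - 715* 76489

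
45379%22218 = 943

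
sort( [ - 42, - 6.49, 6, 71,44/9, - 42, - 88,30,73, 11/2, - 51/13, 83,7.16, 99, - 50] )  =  [ - 88, - 50, - 42,  -  42, - 6.49, - 51/13,44/9,11/2,6,7.16, 30, 71,73, 83, 99]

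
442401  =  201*2201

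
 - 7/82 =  - 1 + 75/82 = - 0.09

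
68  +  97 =165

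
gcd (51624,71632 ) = 8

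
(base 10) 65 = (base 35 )1U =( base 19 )38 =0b1000001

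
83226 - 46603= 36623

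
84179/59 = 84179/59 = 1426.76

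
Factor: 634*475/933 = 2^1 * 3^( - 1)*5^2*19^1*311^(-1)*317^1 = 301150/933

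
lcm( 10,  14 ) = 70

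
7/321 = 7/321 = 0.02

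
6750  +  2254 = 9004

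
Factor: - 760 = - 2^3*5^1* 19^1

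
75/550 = 3/22 = 0.14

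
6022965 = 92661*65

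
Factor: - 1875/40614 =-625/13538 = -2^( - 1 )* 5^4*7^(- 1)*967^( - 1 ) 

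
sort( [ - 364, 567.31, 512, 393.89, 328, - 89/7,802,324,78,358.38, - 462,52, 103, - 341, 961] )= [ - 462, - 364, - 341, - 89/7, 52,78,103,324, 328,358.38,393.89 , 512,567.31, 802, 961 ]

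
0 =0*44100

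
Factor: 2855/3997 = 5^1*7^( - 1) = 5/7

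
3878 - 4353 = - 475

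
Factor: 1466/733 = 2^1 = 2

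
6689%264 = 89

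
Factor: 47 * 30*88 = 124080 = 2^4*3^1*5^1*11^1*47^1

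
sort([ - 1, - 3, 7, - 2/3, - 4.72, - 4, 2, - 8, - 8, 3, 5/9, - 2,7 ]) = [ - 8,  -  8, -4.72, - 4, - 3, - 2, - 1,-2/3, 5/9,2, 3,7,7]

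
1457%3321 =1457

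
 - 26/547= -26/547 = - 0.05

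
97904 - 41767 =56137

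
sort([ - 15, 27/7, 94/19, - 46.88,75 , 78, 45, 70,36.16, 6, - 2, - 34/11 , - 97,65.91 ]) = [ - 97,- 46.88,  -  15,  -  34/11,-2,27/7,  94/19  ,  6, 36.16 , 45, 65.91, 70,75, 78 ] 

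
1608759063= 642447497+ 966311566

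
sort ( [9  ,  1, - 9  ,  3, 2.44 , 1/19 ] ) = [ - 9, 1/19, 1, 2.44 , 3, 9]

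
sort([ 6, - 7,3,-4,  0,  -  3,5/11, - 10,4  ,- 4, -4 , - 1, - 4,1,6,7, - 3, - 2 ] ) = [-10, - 7, - 4,  -  4,  -  4, - 4, - 3, - 3,  -  2,-1, 0,5/11, 1,3,4, 6,6,7]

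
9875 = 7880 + 1995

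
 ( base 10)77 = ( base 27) 2N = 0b1001101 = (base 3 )2212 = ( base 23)38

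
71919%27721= 16477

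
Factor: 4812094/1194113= 2^1*7^2 * 89^( - 1 )*13417^( - 1) * 49103^1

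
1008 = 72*14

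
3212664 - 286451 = 2926213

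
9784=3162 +6622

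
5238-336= 4902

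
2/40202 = 1/20101 = 0.00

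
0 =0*48095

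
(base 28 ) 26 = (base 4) 332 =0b111110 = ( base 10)62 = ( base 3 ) 2022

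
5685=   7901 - 2216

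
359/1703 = 359/1703=0.21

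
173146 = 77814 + 95332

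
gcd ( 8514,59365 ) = 1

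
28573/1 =28573 = 28573.00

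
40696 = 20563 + 20133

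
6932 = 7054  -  122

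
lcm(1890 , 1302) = 58590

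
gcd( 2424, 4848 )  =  2424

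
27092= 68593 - 41501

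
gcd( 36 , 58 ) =2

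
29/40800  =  29/40800= 0.00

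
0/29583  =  0 = 0.00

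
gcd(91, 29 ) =1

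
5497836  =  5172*1063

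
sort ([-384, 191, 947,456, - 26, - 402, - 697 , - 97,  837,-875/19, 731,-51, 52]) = [ - 697, - 402, - 384, -97, - 51, - 875/19,  -  26,52 , 191,456, 731, 837,947]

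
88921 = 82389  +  6532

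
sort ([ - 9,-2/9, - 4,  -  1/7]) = [-9, - 4, - 2/9, - 1/7] 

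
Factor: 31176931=31176931^1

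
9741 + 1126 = 10867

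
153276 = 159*964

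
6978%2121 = 615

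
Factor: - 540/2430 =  - 2/9 = - 2^1 * 3^ ( - 2 ) 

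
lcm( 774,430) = 3870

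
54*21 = 1134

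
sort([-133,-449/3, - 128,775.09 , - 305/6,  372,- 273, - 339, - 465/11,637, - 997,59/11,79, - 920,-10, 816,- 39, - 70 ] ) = [ - 997, - 920, - 339, - 273, - 449/3, - 133, - 128, - 70, - 305/6, - 465/11, - 39, - 10, 59/11,  79,372, 637,  775.09,  816 ]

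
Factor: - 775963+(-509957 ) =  - 1285920 = -2^5*3^2 * 5^1*19^1*47^1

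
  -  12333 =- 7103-5230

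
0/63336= 0 = 0.00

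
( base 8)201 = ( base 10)129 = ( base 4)2001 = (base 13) 9C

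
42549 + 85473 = 128022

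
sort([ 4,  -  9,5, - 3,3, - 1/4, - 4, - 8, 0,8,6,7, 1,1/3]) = [ - 9, - 8, - 4, - 3, - 1/4,0,1/3,1,3,4,  5,6,7,8]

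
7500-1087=6413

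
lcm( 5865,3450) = 58650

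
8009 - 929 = 7080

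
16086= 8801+7285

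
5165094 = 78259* 66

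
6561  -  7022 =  - 461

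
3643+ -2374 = 1269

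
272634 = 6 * 45439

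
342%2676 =342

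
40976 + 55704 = 96680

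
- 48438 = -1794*27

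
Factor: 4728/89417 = 2^3*3^1 * 197^1*89417^(-1 ) 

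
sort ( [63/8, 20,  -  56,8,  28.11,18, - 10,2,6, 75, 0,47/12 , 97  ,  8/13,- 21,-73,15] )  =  [ - 73, - 56,-21, - 10,0,8/13,  2,  47/12,6,63/8,8,15,18,20, 28.11, 75, 97] 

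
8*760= 6080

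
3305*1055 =3486775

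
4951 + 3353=8304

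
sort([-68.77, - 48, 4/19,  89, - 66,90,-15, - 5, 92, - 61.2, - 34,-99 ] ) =[- 99 , - 68.77, - 66, - 61.2, - 48, - 34,-15, - 5,4/19, 89,90,92] 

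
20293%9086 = 2121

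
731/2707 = 731/2707 = 0.27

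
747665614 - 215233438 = 532432176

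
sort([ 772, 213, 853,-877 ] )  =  [ - 877,213, 772, 853]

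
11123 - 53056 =  -  41933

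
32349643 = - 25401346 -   -  57750989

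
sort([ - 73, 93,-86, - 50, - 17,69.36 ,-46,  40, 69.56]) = [ - 86, - 73, - 50, - 46, - 17,40, 69.36, 69.56, 93] 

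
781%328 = 125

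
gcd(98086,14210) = 2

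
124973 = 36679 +88294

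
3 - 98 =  - 95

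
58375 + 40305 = 98680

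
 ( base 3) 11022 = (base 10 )116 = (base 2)1110100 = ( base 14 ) 84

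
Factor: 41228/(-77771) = -2^2*11^1 * 83^( - 1) = - 44/83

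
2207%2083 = 124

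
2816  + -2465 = 351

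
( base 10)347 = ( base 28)cb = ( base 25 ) DM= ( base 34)a7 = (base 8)533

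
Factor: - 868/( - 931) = 124/133 = 2^2*7^ ( - 1 )*19^(-1)*31^1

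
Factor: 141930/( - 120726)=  - 415/353 = - 5^1 *83^1*353^( - 1 ) 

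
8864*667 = 5912288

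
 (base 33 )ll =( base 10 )714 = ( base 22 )1AA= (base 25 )13e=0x2CA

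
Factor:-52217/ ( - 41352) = 2^( -3)*3^ ( - 1 )*11^1*47^1*101^1*1723^( - 1)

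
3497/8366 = 3497/8366=0.42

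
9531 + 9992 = 19523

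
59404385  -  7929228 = 51475157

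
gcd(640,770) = 10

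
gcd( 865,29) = 1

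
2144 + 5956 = 8100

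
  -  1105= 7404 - 8509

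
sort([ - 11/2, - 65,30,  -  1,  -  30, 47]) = [  -  65, - 30,-11/2,-1,30, 47]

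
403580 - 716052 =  - 312472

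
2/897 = 2/897  =  0.00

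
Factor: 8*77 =616=2^3*7^1*11^1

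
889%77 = 42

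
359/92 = 359/92 = 3.90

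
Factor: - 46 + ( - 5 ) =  - 51 = - 3^1*17^1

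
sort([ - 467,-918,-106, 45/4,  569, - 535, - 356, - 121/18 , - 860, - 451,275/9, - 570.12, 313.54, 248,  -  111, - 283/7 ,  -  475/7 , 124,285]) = [-918, -860,  -  570.12, - 535,- 467,  -  451,- 356 , - 111,  -  106, - 475/7,  -  283/7, - 121/18,45/4,275/9,  124, 248, 285,313.54,569]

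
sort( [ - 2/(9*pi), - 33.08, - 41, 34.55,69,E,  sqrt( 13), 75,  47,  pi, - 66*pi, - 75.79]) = [ - 66*pi,-75.79, - 41,  -  33.08, - 2/ (9* pi ), E,  pi, sqrt( 13), 34.55, 47,  69, 75] 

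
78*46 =3588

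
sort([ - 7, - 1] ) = [ - 7, - 1] 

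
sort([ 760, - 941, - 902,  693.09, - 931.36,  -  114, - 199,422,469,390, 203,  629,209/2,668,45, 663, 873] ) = [ - 941, - 931.36, - 902, -199, - 114,45,  209/2,203,390, 422, 469, 629,663,668,693.09,  760, 873]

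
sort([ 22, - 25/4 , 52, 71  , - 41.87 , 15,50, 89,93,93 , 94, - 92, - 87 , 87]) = [ - 92, - 87, - 41.87, - 25/4, 15 , 22,50 , 52,71 , 87, 89 , 93, 93, 94]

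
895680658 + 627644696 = 1523325354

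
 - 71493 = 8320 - 79813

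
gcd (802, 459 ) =1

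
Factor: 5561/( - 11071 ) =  - 67^1* 83^1*11071^ ( - 1 ) 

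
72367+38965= 111332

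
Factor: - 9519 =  - 3^1*19^1*167^1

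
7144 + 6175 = 13319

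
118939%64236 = 54703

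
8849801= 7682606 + 1167195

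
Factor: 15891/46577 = 3^1 * 47^( - 1) *991^( - 1 ) * 5297^1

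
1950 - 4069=  -  2119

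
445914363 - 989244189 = -543329826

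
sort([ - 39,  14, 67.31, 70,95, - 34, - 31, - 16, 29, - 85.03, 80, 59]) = [ - 85.03, - 39, - 34, -31, - 16,14, 29, 59, 67.31, 70, 80,95 ]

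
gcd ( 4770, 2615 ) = 5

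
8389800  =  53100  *158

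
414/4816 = 207/2408 = 0.09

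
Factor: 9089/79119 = 3^( - 2 ) * 59^(-1)*61^1 = 61/531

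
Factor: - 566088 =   -  2^3*3^1*103^1*229^1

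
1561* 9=14049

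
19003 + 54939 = 73942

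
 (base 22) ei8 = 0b1110000001100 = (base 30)7TA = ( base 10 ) 7180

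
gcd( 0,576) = 576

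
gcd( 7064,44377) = 1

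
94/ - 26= - 47/13 = - 3.62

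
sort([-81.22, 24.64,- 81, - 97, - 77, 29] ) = [-97,-81.22, -81, - 77,24.64,  29]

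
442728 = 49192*9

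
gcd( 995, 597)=199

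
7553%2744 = 2065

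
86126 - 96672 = -10546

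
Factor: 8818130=2^1*5^1 * 881813^1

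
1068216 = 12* 89018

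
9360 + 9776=19136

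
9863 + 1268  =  11131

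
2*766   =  1532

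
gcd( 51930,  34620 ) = 17310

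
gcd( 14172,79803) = 3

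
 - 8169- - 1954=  - 6215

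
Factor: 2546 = 2^1*19^1*67^1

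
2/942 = 1/471 =0.00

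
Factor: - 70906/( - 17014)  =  35453/8507 =11^2*47^ ( - 1 ) * 181^( - 1)*293^1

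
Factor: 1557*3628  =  2^2 * 3^2*173^1 * 907^1 = 5648796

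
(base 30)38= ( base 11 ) 8A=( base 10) 98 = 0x62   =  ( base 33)2W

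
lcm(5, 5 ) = 5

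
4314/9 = 479 + 1/3 = 479.33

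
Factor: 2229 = 3^1*743^1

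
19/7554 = 19/7554 = 0.00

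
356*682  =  242792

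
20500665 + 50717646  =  71218311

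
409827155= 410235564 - 408409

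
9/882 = 1/98 = 0.01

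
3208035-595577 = 2612458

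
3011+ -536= 2475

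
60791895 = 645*94251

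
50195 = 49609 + 586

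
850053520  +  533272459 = 1383325979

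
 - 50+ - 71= - 121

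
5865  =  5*1173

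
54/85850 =27/42925= 0.00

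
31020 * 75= 2326500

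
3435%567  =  33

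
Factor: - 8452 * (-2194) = 18543688 = 2^3*1097^1 * 2113^1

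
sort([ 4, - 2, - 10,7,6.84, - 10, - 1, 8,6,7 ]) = [-10, - 10, - 2, - 1,4, 6, 6.84,7 , 7,8] 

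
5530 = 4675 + 855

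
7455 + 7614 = 15069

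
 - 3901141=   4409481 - 8310622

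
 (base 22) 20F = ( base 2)1111010111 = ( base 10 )983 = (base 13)5a8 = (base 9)1312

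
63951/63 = 21317/21 = 1015.10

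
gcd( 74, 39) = 1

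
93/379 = 93/379 =0.25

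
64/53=64/53 =1.21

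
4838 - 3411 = 1427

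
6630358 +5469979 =12100337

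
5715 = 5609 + 106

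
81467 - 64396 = 17071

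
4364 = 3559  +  805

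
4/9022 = 2/4511 = 0.00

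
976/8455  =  976/8455=0.12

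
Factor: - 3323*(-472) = 2^3*59^1 * 3323^1 = 1568456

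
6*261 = 1566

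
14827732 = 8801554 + 6026178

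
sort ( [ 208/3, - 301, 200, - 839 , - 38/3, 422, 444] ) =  [  -  839,-301,-38/3,  208/3,200,422,444 ]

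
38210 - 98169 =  - 59959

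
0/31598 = 0 = 0.00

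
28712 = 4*7178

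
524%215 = 94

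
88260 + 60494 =148754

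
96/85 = 96/85 = 1.13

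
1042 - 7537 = -6495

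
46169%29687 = 16482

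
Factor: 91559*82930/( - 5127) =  - 2^1*3^(  -  1 )*5^1*13^1*1709^( - 1)*7043^1*8293^1 = - 7592987870/5127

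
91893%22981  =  22950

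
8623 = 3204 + 5419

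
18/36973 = 18/36973 =0.00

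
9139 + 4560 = 13699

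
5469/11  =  497 + 2/11 = 497.18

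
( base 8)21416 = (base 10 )8974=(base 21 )k77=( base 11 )6819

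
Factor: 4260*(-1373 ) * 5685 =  - 33251451300 = - 2^2* 3^2 * 5^2*71^1 *379^1*1373^1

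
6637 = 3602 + 3035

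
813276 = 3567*228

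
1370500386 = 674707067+695793319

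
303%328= 303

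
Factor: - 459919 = -193^1*2383^1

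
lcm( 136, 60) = 2040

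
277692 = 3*92564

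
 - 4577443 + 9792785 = 5215342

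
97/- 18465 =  - 1 + 18368/18465 = -  0.01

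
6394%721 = 626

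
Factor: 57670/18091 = 730/229 = 2^1*5^1*73^1*229^( - 1 ) 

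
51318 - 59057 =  - 7739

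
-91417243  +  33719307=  - 57697936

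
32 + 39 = 71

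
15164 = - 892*(-17)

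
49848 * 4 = 199392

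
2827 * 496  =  1402192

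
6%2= 0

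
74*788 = 58312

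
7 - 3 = 4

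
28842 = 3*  9614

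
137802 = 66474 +71328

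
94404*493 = 46541172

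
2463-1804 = 659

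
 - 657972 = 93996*( -7) 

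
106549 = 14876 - -91673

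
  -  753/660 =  - 2 + 189/220 =-1.14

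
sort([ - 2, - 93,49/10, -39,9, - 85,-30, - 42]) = [ - 93, - 85, - 42,  -  39, - 30 ,  -  2,49/10,9] 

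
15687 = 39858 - 24171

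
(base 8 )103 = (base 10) 67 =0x43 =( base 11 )61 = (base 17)3G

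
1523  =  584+939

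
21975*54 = 1186650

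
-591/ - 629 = 591/629 = 0.94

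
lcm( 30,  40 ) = 120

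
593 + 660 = 1253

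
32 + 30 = 62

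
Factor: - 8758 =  - 2^1*29^1*151^1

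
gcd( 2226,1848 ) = 42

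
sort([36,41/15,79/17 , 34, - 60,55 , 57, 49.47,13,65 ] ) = [ - 60, 41/15,79/17,13,34, 36,49.47 , 55,  57, 65] 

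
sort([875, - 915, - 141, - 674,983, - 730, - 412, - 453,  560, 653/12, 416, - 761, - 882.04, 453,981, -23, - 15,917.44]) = [ - 915, - 882.04, - 761,- 730, -674, - 453, -412, - 141,- 23, - 15, 653/12,416, 453,560, 875, 917.44, 981,  983 ]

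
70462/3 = 70462/3 =23487.33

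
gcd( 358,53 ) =1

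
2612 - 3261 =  - 649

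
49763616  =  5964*8344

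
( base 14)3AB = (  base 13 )44b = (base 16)2E3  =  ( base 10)739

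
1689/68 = 24 + 57/68 = 24.84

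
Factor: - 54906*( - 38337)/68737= 2^1*3^2*13^1*983^1 *9151^1*68737^( - 1) = 2104931322/68737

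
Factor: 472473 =3^4*19^1*307^1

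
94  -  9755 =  - 9661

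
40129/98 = 40129/98 = 409.48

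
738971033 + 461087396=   1200058429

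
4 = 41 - 37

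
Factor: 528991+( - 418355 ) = 2^2*17^1*1627^1= 110636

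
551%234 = 83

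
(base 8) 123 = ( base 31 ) 2l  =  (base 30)2n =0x53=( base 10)83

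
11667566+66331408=77998974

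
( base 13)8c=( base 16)74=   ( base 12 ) 98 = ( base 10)116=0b1110100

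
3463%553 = 145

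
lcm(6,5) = 30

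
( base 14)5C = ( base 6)214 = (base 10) 82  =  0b1010010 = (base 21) 3j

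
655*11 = 7205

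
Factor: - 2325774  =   - 2^1*3^1*11^1*131^1*269^1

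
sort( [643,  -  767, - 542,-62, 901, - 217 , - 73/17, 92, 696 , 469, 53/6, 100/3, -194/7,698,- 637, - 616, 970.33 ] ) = [ - 767,-637,-616, - 542, - 217 , - 62 , - 194/7, - 73/17  ,  53/6,100/3, 92, 469, 643, 696,  698, 901,970.33]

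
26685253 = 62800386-36115133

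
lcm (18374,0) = 0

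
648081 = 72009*9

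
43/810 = 43/810 = 0.05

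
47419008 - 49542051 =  - 2123043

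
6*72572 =435432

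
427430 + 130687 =558117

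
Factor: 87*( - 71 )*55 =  - 339735 = - 3^1*5^1 * 11^1* 29^1*71^1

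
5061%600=261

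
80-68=12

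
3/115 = 3/115=   0.03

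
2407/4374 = 2407/4374 = 0.55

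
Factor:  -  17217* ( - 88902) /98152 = 2^ ( - 2 ) * 3^4* 11^1*449^1 *1913^1*12269^( - 1) = 765312867/49076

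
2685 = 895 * 3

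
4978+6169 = 11147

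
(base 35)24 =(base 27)2k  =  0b1001010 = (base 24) 32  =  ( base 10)74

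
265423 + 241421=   506844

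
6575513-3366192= 3209321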